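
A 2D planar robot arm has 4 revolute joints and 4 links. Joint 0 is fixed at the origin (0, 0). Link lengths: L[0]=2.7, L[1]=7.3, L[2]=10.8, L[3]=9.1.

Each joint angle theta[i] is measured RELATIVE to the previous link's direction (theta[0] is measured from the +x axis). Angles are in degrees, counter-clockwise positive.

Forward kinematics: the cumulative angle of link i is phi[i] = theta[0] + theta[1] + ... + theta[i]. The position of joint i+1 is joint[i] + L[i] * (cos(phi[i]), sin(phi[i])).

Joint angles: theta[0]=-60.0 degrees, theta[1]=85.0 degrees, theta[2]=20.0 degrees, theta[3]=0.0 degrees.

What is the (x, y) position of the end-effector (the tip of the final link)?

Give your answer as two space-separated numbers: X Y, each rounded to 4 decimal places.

Answer: 22.0375 14.8183

Derivation:
joint[0] = (0.0000, 0.0000)  (base)
link 0: phi[0] = -60 = -60 deg
  cos(-60 deg) = 0.5000, sin(-60 deg) = -0.8660
  joint[1] = (0.0000, 0.0000) + 2.7 * (0.5000, -0.8660) = (0.0000 + 1.3500, 0.0000 + -2.3383) = (1.3500, -2.3383)
link 1: phi[1] = -60 + 85 = 25 deg
  cos(25 deg) = 0.9063, sin(25 deg) = 0.4226
  joint[2] = (1.3500, -2.3383) + 7.3 * (0.9063, 0.4226) = (1.3500 + 6.6160, -2.3383 + 3.0851) = (7.9660, 0.7468)
link 2: phi[2] = -60 + 85 + 20 = 45 deg
  cos(45 deg) = 0.7071, sin(45 deg) = 0.7071
  joint[3] = (7.9660, 0.7468) + 10.8 * (0.7071, 0.7071) = (7.9660 + 7.6368, 0.7468 + 7.6368) = (15.6028, 8.3836)
link 3: phi[3] = -60 + 85 + 20 + 0 = 45 deg
  cos(45 deg) = 0.7071, sin(45 deg) = 0.7071
  joint[4] = (15.6028, 8.3836) + 9.1 * (0.7071, 0.7071) = (15.6028 + 6.4347, 8.3836 + 6.4347) = (22.0375, 14.8183)
End effector: (22.0375, 14.8183)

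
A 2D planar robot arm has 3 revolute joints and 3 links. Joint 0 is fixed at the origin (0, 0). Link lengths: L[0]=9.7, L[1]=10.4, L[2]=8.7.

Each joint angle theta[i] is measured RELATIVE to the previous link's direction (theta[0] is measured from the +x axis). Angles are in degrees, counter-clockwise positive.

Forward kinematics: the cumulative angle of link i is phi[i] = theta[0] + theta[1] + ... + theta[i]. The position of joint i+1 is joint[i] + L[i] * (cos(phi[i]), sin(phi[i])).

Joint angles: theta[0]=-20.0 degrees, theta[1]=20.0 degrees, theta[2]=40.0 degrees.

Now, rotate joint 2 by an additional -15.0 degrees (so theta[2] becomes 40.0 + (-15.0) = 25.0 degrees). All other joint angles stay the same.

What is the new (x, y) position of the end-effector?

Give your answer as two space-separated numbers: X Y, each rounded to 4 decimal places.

Answer: 27.3999 0.3592

Derivation:
joint[0] = (0.0000, 0.0000)  (base)
link 0: phi[0] = -20 = -20 deg
  cos(-20 deg) = 0.9397, sin(-20 deg) = -0.3420
  joint[1] = (0.0000, 0.0000) + 9.7 * (0.9397, -0.3420) = (0.0000 + 9.1150, 0.0000 + -3.3176) = (9.1150, -3.3176)
link 1: phi[1] = -20 + 20 = 0 deg
  cos(0 deg) = 1.0000, sin(0 deg) = 0.0000
  joint[2] = (9.1150, -3.3176) + 10.4 * (1.0000, 0.0000) = (9.1150 + 10.4000, -3.3176 + 0.0000) = (19.5150, -3.3176)
link 2: phi[2] = -20 + 20 + 25 = 25 deg
  cos(25 deg) = 0.9063, sin(25 deg) = 0.4226
  joint[3] = (19.5150, -3.3176) + 8.7 * (0.9063, 0.4226) = (19.5150 + 7.8849, -3.3176 + 3.6768) = (27.3999, 0.3592)
End effector: (27.3999, 0.3592)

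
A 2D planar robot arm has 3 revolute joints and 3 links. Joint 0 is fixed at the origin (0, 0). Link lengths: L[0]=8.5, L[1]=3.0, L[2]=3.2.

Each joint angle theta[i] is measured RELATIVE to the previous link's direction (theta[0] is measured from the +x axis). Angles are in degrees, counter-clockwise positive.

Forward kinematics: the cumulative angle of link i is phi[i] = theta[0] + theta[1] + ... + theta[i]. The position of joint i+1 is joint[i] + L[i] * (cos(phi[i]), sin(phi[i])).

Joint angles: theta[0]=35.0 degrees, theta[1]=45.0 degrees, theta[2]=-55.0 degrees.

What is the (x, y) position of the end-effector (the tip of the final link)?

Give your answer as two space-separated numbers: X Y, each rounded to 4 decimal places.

joint[0] = (0.0000, 0.0000)  (base)
link 0: phi[0] = 35 = 35 deg
  cos(35 deg) = 0.8192, sin(35 deg) = 0.5736
  joint[1] = (0.0000, 0.0000) + 8.5 * (0.8192, 0.5736) = (0.0000 + 6.9628, 0.0000 + 4.8754) = (6.9628, 4.8754)
link 1: phi[1] = 35 + 45 = 80 deg
  cos(80 deg) = 0.1736, sin(80 deg) = 0.9848
  joint[2] = (6.9628, 4.8754) + 3 * (0.1736, 0.9848) = (6.9628 + 0.5209, 4.8754 + 2.9544) = (7.4837, 7.8298)
link 2: phi[2] = 35 + 45 + -55 = 25 deg
  cos(25 deg) = 0.9063, sin(25 deg) = 0.4226
  joint[3] = (7.4837, 7.8298) + 3.2 * (0.9063, 0.4226) = (7.4837 + 2.9002, 7.8298 + 1.3524) = (10.3839, 9.1822)
End effector: (10.3839, 9.1822)

Answer: 10.3839 9.1822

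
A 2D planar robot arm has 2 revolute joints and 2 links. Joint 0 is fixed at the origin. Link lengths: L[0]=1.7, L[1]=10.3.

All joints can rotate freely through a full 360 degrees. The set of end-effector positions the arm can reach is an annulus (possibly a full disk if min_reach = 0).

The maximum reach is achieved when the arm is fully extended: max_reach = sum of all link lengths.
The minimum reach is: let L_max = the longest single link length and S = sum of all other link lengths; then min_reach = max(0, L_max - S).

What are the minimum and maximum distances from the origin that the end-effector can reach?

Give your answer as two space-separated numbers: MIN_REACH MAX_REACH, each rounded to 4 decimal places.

Answer: 8.6000 12.0000

Derivation:
Link lengths: [1.7, 10.3]
max_reach = 1.7 + 10.3 = 12
L_max = max([1.7, 10.3]) = 10.3
S (sum of others) = 12 - 10.3 = 1.7
min_reach = max(0, 10.3 - 1.7) = max(0, 8.6) = 8.6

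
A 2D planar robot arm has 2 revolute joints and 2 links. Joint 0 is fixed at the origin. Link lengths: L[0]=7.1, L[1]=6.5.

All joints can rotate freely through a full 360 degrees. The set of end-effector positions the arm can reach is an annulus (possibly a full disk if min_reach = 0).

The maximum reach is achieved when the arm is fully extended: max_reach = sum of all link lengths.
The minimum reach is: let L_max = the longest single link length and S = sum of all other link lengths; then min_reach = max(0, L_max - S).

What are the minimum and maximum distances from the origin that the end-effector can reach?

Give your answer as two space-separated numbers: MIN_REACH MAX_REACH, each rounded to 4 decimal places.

Answer: 0.6000 13.6000

Derivation:
Link lengths: [7.1, 6.5]
max_reach = 7.1 + 6.5 = 13.6
L_max = max([7.1, 6.5]) = 7.1
S (sum of others) = 13.6 - 7.1 = 6.5
min_reach = max(0, 7.1 - 6.5) = max(0, 0.6) = 0.6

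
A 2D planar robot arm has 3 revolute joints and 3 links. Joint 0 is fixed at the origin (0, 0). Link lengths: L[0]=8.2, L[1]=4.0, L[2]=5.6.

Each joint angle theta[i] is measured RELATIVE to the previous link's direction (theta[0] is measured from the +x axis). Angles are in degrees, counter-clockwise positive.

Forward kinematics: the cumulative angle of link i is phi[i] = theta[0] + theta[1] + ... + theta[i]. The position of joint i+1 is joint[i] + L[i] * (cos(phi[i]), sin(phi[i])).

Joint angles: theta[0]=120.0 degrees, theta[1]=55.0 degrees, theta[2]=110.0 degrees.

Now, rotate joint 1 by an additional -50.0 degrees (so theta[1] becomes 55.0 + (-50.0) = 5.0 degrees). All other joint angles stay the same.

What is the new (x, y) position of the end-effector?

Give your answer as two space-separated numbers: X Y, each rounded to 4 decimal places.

Answer: -9.6063 5.7908

Derivation:
joint[0] = (0.0000, 0.0000)  (base)
link 0: phi[0] = 120 = 120 deg
  cos(120 deg) = -0.5000, sin(120 deg) = 0.8660
  joint[1] = (0.0000, 0.0000) + 8.2 * (-0.5000, 0.8660) = (0.0000 + -4.1000, 0.0000 + 7.1014) = (-4.1000, 7.1014)
link 1: phi[1] = 120 + 5 = 125 deg
  cos(125 deg) = -0.5736, sin(125 deg) = 0.8192
  joint[2] = (-4.1000, 7.1014) + 4 * (-0.5736, 0.8192) = (-4.1000 + -2.2943, 7.1014 + 3.2766) = (-6.3943, 10.3780)
link 2: phi[2] = 120 + 5 + 110 = 235 deg
  cos(235 deg) = -0.5736, sin(235 deg) = -0.8192
  joint[3] = (-6.3943, 10.3780) + 5.6 * (-0.5736, -0.8192) = (-6.3943 + -3.2120, 10.3780 + -4.5873) = (-9.6063, 5.7908)
End effector: (-9.6063, 5.7908)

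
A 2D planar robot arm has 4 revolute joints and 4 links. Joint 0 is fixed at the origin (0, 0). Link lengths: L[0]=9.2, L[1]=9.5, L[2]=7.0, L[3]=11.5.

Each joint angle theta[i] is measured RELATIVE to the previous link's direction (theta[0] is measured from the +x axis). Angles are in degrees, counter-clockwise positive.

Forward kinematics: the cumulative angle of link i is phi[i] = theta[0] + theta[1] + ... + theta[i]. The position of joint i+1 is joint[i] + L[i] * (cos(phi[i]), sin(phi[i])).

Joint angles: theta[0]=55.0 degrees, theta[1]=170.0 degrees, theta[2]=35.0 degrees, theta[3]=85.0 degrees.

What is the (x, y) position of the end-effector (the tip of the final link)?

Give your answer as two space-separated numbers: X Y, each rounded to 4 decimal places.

joint[0] = (0.0000, 0.0000)  (base)
link 0: phi[0] = 55 = 55 deg
  cos(55 deg) = 0.5736, sin(55 deg) = 0.8192
  joint[1] = (0.0000, 0.0000) + 9.2 * (0.5736, 0.8192) = (0.0000 + 5.2769, 0.0000 + 7.5362) = (5.2769, 7.5362)
link 1: phi[1] = 55 + 170 = 225 deg
  cos(225 deg) = -0.7071, sin(225 deg) = -0.7071
  joint[2] = (5.2769, 7.5362) + 9.5 * (-0.7071, -0.7071) = (5.2769 + -6.7175, 7.5362 + -6.7175) = (-1.4406, 0.8187)
link 2: phi[2] = 55 + 170 + 35 = 260 deg
  cos(260 deg) = -0.1736, sin(260 deg) = -0.9848
  joint[3] = (-1.4406, 0.8187) + 7 * (-0.1736, -0.9848) = (-1.4406 + -1.2155, 0.8187 + -6.8937) = (-2.6561, -6.0750)
link 3: phi[3] = 55 + 170 + 35 + 85 = 345 deg
  cos(345 deg) = 0.9659, sin(345 deg) = -0.2588
  joint[4] = (-2.6561, -6.0750) + 11.5 * (0.9659, -0.2588) = (-2.6561 + 11.1081, -6.0750 + -2.9764) = (8.4520, -9.0514)
End effector: (8.4520, -9.0514)

Answer: 8.4520 -9.0514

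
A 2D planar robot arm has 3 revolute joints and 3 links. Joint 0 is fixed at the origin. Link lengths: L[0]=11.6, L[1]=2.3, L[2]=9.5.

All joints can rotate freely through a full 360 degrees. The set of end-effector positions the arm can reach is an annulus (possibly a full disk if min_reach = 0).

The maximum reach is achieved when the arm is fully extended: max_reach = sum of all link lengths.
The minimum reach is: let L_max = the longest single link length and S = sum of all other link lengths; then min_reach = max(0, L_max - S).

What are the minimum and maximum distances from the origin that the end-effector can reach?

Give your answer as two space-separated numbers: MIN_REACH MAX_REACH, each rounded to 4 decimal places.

Answer: 0.0000 23.4000

Derivation:
Link lengths: [11.6, 2.3, 9.5]
max_reach = 11.6 + 2.3 + 9.5 = 23.4
L_max = max([11.6, 2.3, 9.5]) = 11.6
S (sum of others) = 23.4 - 11.6 = 11.8
min_reach = max(0, 11.6 - 11.8) = max(0, -0.2) = 0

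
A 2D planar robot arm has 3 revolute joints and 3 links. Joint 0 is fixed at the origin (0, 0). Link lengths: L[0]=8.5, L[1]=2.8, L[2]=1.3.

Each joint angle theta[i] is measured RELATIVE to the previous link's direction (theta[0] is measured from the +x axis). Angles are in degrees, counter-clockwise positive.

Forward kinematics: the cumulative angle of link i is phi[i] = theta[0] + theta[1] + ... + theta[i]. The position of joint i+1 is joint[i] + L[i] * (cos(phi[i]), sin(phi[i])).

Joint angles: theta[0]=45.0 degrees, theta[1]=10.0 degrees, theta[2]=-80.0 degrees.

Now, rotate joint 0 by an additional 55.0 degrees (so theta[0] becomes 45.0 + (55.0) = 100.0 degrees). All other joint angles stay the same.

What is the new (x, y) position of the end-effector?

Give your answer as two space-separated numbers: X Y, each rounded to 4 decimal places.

joint[0] = (0.0000, 0.0000)  (base)
link 0: phi[0] = 100 = 100 deg
  cos(100 deg) = -0.1736, sin(100 deg) = 0.9848
  joint[1] = (0.0000, 0.0000) + 8.5 * (-0.1736, 0.9848) = (0.0000 + -1.4760, 0.0000 + 8.3709) = (-1.4760, 8.3709)
link 1: phi[1] = 100 + 10 = 110 deg
  cos(110 deg) = -0.3420, sin(110 deg) = 0.9397
  joint[2] = (-1.4760, 8.3709) + 2.8 * (-0.3420, 0.9397) = (-1.4760 + -0.9577, 8.3709 + 2.6311) = (-2.4337, 11.0020)
link 2: phi[2] = 100 + 10 + -80 = 30 deg
  cos(30 deg) = 0.8660, sin(30 deg) = 0.5000
  joint[3] = (-2.4337, 11.0020) + 1.3 * (0.8660, 0.5000) = (-2.4337 + 1.1258, 11.0020 + 0.6500) = (-1.3078, 11.6520)
End effector: (-1.3078, 11.6520)

Answer: -1.3078 11.6520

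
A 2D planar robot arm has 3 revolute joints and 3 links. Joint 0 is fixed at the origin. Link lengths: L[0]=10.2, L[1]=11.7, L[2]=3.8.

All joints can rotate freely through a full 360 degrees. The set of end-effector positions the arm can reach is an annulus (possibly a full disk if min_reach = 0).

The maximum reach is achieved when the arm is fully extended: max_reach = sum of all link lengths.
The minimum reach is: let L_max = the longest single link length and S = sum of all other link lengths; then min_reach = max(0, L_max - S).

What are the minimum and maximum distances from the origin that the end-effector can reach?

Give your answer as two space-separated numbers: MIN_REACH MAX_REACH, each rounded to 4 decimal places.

Answer: 0.0000 25.7000

Derivation:
Link lengths: [10.2, 11.7, 3.8]
max_reach = 10.2 + 11.7 + 3.8 = 25.7
L_max = max([10.2, 11.7, 3.8]) = 11.7
S (sum of others) = 25.7 - 11.7 = 14
min_reach = max(0, 11.7 - 14) = max(0, -2.3) = 0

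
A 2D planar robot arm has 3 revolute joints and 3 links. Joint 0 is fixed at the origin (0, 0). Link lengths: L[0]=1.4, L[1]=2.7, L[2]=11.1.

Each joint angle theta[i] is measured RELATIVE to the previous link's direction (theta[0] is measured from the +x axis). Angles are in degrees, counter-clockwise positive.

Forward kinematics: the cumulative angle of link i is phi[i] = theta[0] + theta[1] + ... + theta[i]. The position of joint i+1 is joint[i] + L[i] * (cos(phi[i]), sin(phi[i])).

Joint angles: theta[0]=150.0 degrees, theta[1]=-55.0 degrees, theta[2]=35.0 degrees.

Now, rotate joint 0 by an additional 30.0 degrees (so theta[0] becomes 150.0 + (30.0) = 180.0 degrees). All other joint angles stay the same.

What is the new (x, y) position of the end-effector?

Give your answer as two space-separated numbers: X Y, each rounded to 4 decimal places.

joint[0] = (0.0000, 0.0000)  (base)
link 0: phi[0] = 180 = 180 deg
  cos(180 deg) = -1.0000, sin(180 deg) = 0.0000
  joint[1] = (0.0000, 0.0000) + 1.4 * (-1.0000, 0.0000) = (0.0000 + -1.4000, 0.0000 + 0.0000) = (-1.4000, 0.0000)
link 1: phi[1] = 180 + -55 = 125 deg
  cos(125 deg) = -0.5736, sin(125 deg) = 0.8192
  joint[2] = (-1.4000, 0.0000) + 2.7 * (-0.5736, 0.8192) = (-1.4000 + -1.5487, 0.0000 + 2.2117) = (-2.9487, 2.2117)
link 2: phi[2] = 180 + -55 + 35 = 160 deg
  cos(160 deg) = -0.9397, sin(160 deg) = 0.3420
  joint[3] = (-2.9487, 2.2117) + 11.1 * (-0.9397, 0.3420) = (-2.9487 + -10.4306, 2.2117 + 3.7964) = (-13.3792, 6.0081)
End effector: (-13.3792, 6.0081)

Answer: -13.3792 6.0081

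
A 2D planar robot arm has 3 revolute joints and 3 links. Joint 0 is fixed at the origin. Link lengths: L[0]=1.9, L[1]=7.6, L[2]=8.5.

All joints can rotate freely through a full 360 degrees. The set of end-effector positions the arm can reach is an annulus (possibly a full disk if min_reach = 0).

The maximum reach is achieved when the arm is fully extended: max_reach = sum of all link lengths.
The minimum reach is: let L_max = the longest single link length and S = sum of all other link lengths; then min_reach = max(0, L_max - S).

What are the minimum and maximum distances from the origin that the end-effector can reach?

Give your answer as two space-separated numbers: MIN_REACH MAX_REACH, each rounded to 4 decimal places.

Answer: 0.0000 18.0000

Derivation:
Link lengths: [1.9, 7.6, 8.5]
max_reach = 1.9 + 7.6 + 8.5 = 18
L_max = max([1.9, 7.6, 8.5]) = 8.5
S (sum of others) = 18 - 8.5 = 9.5
min_reach = max(0, 8.5 - 9.5) = max(0, -1) = 0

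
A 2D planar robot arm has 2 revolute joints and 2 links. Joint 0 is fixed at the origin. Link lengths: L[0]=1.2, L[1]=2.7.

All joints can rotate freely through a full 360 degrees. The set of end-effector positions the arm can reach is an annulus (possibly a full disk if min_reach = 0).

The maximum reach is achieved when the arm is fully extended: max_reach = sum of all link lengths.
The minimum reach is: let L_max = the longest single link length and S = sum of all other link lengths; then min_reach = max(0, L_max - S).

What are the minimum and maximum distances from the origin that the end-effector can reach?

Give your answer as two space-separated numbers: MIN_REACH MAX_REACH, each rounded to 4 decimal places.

Answer: 1.5000 3.9000

Derivation:
Link lengths: [1.2, 2.7]
max_reach = 1.2 + 2.7 = 3.9
L_max = max([1.2, 2.7]) = 2.7
S (sum of others) = 3.9 - 2.7 = 1.2
min_reach = max(0, 2.7 - 1.2) = max(0, 1.5) = 1.5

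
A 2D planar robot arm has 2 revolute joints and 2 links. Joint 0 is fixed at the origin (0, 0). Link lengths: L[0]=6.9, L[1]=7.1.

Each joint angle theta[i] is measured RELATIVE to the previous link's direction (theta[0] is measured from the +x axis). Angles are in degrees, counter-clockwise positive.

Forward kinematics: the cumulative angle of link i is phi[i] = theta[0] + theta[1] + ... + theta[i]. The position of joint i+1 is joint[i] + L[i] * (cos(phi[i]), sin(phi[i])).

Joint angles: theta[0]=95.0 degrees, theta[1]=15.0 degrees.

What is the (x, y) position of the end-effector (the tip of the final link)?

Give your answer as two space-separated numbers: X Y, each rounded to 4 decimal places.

Answer: -3.0297 13.5456

Derivation:
joint[0] = (0.0000, 0.0000)  (base)
link 0: phi[0] = 95 = 95 deg
  cos(95 deg) = -0.0872, sin(95 deg) = 0.9962
  joint[1] = (0.0000, 0.0000) + 6.9 * (-0.0872, 0.9962) = (0.0000 + -0.6014, 0.0000 + 6.8737) = (-0.6014, 6.8737)
link 1: phi[1] = 95 + 15 = 110 deg
  cos(110 deg) = -0.3420, sin(110 deg) = 0.9397
  joint[2] = (-0.6014, 6.8737) + 7.1 * (-0.3420, 0.9397) = (-0.6014 + -2.4283, 6.8737 + 6.6718) = (-3.0297, 13.5456)
End effector: (-3.0297, 13.5456)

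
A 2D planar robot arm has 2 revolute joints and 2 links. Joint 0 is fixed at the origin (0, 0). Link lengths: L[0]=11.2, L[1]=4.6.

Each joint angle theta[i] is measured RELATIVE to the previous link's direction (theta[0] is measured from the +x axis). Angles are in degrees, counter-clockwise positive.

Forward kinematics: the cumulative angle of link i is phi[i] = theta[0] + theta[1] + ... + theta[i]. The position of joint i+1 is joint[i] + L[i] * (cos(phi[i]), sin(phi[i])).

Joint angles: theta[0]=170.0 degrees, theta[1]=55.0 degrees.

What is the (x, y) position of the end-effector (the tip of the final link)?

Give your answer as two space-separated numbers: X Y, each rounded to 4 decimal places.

Answer: -14.2825 -1.3078

Derivation:
joint[0] = (0.0000, 0.0000)  (base)
link 0: phi[0] = 170 = 170 deg
  cos(170 deg) = -0.9848, sin(170 deg) = 0.1736
  joint[1] = (0.0000, 0.0000) + 11.2 * (-0.9848, 0.1736) = (0.0000 + -11.0298, 0.0000 + 1.9449) = (-11.0298, 1.9449)
link 1: phi[1] = 170 + 55 = 225 deg
  cos(225 deg) = -0.7071, sin(225 deg) = -0.7071
  joint[2] = (-11.0298, 1.9449) + 4.6 * (-0.7071, -0.7071) = (-11.0298 + -3.2527, 1.9449 + -3.2527) = (-14.2825, -1.3078)
End effector: (-14.2825, -1.3078)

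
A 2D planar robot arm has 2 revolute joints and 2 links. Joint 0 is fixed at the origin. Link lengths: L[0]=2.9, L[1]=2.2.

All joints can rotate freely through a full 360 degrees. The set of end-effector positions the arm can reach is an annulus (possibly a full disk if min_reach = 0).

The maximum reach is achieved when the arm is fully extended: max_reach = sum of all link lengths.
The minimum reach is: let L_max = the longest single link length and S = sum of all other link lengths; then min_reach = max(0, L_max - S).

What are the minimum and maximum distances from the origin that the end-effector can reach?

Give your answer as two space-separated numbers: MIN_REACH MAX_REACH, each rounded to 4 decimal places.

Link lengths: [2.9, 2.2]
max_reach = 2.9 + 2.2 = 5.1
L_max = max([2.9, 2.2]) = 2.9
S (sum of others) = 5.1 - 2.9 = 2.2
min_reach = max(0, 2.9 - 2.2) = max(0, 0.7) = 0.7

Answer: 0.7000 5.1000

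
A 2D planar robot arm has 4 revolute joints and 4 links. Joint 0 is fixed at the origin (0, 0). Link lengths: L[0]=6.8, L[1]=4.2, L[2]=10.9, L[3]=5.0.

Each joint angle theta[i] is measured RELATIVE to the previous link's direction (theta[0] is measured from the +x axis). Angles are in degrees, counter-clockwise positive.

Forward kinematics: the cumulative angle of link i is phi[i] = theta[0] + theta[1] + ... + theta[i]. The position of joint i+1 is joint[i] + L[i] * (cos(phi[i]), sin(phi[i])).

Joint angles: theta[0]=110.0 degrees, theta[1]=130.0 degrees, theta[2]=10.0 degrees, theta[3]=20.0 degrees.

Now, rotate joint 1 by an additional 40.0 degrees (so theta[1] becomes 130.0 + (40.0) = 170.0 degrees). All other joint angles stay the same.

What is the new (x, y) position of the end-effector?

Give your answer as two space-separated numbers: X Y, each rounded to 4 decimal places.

Answer: 5.3455 -11.8192

Derivation:
joint[0] = (0.0000, 0.0000)  (base)
link 0: phi[0] = 110 = 110 deg
  cos(110 deg) = -0.3420, sin(110 deg) = 0.9397
  joint[1] = (0.0000, 0.0000) + 6.8 * (-0.3420, 0.9397) = (0.0000 + -2.3257, 0.0000 + 6.3899) = (-2.3257, 6.3899)
link 1: phi[1] = 110 + 170 = 280 deg
  cos(280 deg) = 0.1736, sin(280 deg) = -0.9848
  joint[2] = (-2.3257, 6.3899) + 4.2 * (0.1736, -0.9848) = (-2.3257 + 0.7293, 6.3899 + -4.1362) = (-1.5964, 2.2537)
link 2: phi[2] = 110 + 170 + 10 = 290 deg
  cos(290 deg) = 0.3420, sin(290 deg) = -0.9397
  joint[3] = (-1.5964, 2.2537) + 10.9 * (0.3420, -0.9397) = (-1.5964 + 3.7280, 2.2537 + -10.2426) = (2.1316, -7.9889)
link 3: phi[3] = 110 + 170 + 10 + 20 = 310 deg
  cos(310 deg) = 0.6428, sin(310 deg) = -0.7660
  joint[4] = (2.1316, -7.9889) + 5 * (0.6428, -0.7660) = (2.1316 + 3.2139, -7.9889 + -3.8302) = (5.3455, -11.8192)
End effector: (5.3455, -11.8192)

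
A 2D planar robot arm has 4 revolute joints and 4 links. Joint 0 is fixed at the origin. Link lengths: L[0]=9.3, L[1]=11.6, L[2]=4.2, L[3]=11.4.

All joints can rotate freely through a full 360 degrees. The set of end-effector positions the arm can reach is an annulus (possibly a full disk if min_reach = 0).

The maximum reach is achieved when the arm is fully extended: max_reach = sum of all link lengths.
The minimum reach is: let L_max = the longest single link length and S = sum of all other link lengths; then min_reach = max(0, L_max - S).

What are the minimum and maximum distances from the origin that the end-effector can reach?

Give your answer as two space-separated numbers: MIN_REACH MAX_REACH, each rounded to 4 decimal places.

Answer: 0.0000 36.5000

Derivation:
Link lengths: [9.3, 11.6, 4.2, 11.4]
max_reach = 9.3 + 11.6 + 4.2 + 11.4 = 36.5
L_max = max([9.3, 11.6, 4.2, 11.4]) = 11.6
S (sum of others) = 36.5 - 11.6 = 24.9
min_reach = max(0, 11.6 - 24.9) = max(0, -13.3) = 0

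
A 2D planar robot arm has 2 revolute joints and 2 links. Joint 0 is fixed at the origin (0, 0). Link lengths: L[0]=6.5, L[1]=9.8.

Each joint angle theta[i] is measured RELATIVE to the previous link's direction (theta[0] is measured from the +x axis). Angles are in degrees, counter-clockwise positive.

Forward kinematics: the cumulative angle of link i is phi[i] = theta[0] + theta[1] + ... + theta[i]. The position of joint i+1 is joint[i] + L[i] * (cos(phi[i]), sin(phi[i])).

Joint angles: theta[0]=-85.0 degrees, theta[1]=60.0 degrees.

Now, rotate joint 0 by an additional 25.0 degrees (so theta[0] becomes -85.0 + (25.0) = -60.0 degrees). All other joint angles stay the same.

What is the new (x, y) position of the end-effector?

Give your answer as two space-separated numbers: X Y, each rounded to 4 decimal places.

joint[0] = (0.0000, 0.0000)  (base)
link 0: phi[0] = -60 = -60 deg
  cos(-60 deg) = 0.5000, sin(-60 deg) = -0.8660
  joint[1] = (0.0000, 0.0000) + 6.5 * (0.5000, -0.8660) = (0.0000 + 3.2500, 0.0000 + -5.6292) = (3.2500, -5.6292)
link 1: phi[1] = -60 + 60 = 0 deg
  cos(0 deg) = 1.0000, sin(0 deg) = 0.0000
  joint[2] = (3.2500, -5.6292) + 9.8 * (1.0000, 0.0000) = (3.2500 + 9.8000, -5.6292 + 0.0000) = (13.0500, -5.6292)
End effector: (13.0500, -5.6292)

Answer: 13.0500 -5.6292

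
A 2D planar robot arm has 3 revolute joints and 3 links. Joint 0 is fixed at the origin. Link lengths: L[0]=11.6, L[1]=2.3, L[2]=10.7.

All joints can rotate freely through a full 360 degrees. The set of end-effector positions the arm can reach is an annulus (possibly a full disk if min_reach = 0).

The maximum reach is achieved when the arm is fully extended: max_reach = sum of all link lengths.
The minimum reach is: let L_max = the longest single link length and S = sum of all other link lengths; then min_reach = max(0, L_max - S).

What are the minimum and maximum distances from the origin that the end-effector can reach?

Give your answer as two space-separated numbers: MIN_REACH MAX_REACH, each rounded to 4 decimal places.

Link lengths: [11.6, 2.3, 10.7]
max_reach = 11.6 + 2.3 + 10.7 = 24.6
L_max = max([11.6, 2.3, 10.7]) = 11.6
S (sum of others) = 24.6 - 11.6 = 13
min_reach = max(0, 11.6 - 13) = max(0, -1.4) = 0

Answer: 0.0000 24.6000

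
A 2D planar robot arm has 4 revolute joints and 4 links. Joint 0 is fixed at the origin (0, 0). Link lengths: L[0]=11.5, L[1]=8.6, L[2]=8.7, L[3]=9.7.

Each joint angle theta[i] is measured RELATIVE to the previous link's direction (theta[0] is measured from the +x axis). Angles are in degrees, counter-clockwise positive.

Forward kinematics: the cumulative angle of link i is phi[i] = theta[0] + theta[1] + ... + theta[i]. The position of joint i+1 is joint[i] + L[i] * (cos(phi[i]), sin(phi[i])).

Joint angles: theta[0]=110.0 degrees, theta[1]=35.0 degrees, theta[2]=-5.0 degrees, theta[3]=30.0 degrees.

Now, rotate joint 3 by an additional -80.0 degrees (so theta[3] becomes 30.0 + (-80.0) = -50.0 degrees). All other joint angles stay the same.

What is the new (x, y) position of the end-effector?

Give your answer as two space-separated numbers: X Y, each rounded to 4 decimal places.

joint[0] = (0.0000, 0.0000)  (base)
link 0: phi[0] = 110 = 110 deg
  cos(110 deg) = -0.3420, sin(110 deg) = 0.9397
  joint[1] = (0.0000, 0.0000) + 11.5 * (-0.3420, 0.9397) = (0.0000 + -3.9332, 0.0000 + 10.8065) = (-3.9332, 10.8065)
link 1: phi[1] = 110 + 35 = 145 deg
  cos(145 deg) = -0.8192, sin(145 deg) = 0.5736
  joint[2] = (-3.9332, 10.8065) + 8.6 * (-0.8192, 0.5736) = (-3.9332 + -7.0447, 10.8065 + 4.9328) = (-10.9779, 15.7392)
link 2: phi[2] = 110 + 35 + -5 = 140 deg
  cos(140 deg) = -0.7660, sin(140 deg) = 0.6428
  joint[3] = (-10.9779, 15.7392) + 8.7 * (-0.7660, 0.6428) = (-10.9779 + -6.6646, 15.7392 + 5.5923) = (-17.6425, 21.3315)
link 3: phi[3] = 110 + 35 + -5 + -50 = 90 deg
  cos(90 deg) = 0.0000, sin(90 deg) = 1.0000
  joint[4] = (-17.6425, 21.3315) + 9.7 * (0.0000, 1.0000) = (-17.6425 + 0.0000, 21.3315 + 9.7000) = (-17.6425, 31.0315)
End effector: (-17.6425, 31.0315)

Answer: -17.6425 31.0315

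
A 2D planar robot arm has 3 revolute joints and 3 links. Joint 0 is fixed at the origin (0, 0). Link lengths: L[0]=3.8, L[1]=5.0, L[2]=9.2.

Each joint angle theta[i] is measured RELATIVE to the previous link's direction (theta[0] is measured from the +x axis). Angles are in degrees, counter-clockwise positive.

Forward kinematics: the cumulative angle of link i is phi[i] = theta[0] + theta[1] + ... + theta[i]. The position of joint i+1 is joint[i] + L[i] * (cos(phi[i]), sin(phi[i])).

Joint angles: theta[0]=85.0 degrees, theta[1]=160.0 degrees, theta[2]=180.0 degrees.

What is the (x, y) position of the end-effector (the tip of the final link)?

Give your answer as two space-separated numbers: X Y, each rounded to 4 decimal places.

Answer: 2.1062 7.5920

Derivation:
joint[0] = (0.0000, 0.0000)  (base)
link 0: phi[0] = 85 = 85 deg
  cos(85 deg) = 0.0872, sin(85 deg) = 0.9962
  joint[1] = (0.0000, 0.0000) + 3.8 * (0.0872, 0.9962) = (0.0000 + 0.3312, 0.0000 + 3.7855) = (0.3312, 3.7855)
link 1: phi[1] = 85 + 160 = 245 deg
  cos(245 deg) = -0.4226, sin(245 deg) = -0.9063
  joint[2] = (0.3312, 3.7855) + 5 * (-0.4226, -0.9063) = (0.3312 + -2.1131, 3.7855 + -4.5315) = (-1.7819, -0.7460)
link 2: phi[2] = 85 + 160 + 180 = 425 deg
  cos(425 deg) = 0.4226, sin(425 deg) = 0.9063
  joint[3] = (-1.7819, -0.7460) + 9.2 * (0.4226, 0.9063) = (-1.7819 + 3.8881, -0.7460 + 8.3380) = (2.1062, 7.5920)
End effector: (2.1062, 7.5920)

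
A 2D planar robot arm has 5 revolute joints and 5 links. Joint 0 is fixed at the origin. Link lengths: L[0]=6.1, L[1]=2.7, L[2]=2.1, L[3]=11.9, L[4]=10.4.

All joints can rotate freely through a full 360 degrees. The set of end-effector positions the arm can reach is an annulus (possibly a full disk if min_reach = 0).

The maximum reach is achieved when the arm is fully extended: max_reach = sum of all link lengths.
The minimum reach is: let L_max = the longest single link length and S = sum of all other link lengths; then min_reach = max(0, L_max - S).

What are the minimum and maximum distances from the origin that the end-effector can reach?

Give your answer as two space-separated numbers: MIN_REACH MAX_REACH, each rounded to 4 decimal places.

Link lengths: [6.1, 2.7, 2.1, 11.9, 10.4]
max_reach = 6.1 + 2.7 + 2.1 + 11.9 + 10.4 = 33.2
L_max = max([6.1, 2.7, 2.1, 11.9, 10.4]) = 11.9
S (sum of others) = 33.2 - 11.9 = 21.3
min_reach = max(0, 11.9 - 21.3) = max(0, -9.4) = 0

Answer: 0.0000 33.2000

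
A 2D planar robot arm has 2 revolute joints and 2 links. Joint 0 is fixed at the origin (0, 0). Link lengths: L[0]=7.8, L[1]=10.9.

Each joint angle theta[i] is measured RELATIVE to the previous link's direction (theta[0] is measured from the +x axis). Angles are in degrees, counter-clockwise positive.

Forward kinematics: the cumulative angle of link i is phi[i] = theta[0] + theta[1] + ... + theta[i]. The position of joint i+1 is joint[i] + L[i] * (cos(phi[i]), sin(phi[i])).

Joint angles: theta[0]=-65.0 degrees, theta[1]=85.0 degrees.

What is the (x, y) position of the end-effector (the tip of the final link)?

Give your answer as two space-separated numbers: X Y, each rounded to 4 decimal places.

Answer: 13.5391 -3.3412

Derivation:
joint[0] = (0.0000, 0.0000)  (base)
link 0: phi[0] = -65 = -65 deg
  cos(-65 deg) = 0.4226, sin(-65 deg) = -0.9063
  joint[1] = (0.0000, 0.0000) + 7.8 * (0.4226, -0.9063) = (0.0000 + 3.2964, 0.0000 + -7.0692) = (3.2964, -7.0692)
link 1: phi[1] = -65 + 85 = 20 deg
  cos(20 deg) = 0.9397, sin(20 deg) = 0.3420
  joint[2] = (3.2964, -7.0692) + 10.9 * (0.9397, 0.3420) = (3.2964 + 10.2426, -7.0692 + 3.7280) = (13.5391, -3.3412)
End effector: (13.5391, -3.3412)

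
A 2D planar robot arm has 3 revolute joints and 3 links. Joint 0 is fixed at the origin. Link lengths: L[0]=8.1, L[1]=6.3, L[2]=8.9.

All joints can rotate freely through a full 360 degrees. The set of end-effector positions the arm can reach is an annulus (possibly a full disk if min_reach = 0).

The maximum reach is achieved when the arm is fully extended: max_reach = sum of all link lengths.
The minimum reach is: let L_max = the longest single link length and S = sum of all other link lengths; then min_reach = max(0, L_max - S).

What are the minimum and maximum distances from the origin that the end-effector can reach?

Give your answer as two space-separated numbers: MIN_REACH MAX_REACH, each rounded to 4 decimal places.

Link lengths: [8.1, 6.3, 8.9]
max_reach = 8.1 + 6.3 + 8.9 = 23.3
L_max = max([8.1, 6.3, 8.9]) = 8.9
S (sum of others) = 23.3 - 8.9 = 14.4
min_reach = max(0, 8.9 - 14.4) = max(0, -5.5) = 0

Answer: 0.0000 23.3000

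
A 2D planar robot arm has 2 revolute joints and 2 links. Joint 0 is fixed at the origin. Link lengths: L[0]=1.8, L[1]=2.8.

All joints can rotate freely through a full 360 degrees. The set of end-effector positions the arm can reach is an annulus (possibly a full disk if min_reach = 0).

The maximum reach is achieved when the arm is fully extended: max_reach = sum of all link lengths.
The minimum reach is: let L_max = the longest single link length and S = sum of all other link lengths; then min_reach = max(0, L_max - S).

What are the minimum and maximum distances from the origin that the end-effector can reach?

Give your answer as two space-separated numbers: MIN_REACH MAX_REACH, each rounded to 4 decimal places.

Link lengths: [1.8, 2.8]
max_reach = 1.8 + 2.8 = 4.6
L_max = max([1.8, 2.8]) = 2.8
S (sum of others) = 4.6 - 2.8 = 1.8
min_reach = max(0, 2.8 - 1.8) = max(0, 1) = 1

Answer: 1.0000 4.6000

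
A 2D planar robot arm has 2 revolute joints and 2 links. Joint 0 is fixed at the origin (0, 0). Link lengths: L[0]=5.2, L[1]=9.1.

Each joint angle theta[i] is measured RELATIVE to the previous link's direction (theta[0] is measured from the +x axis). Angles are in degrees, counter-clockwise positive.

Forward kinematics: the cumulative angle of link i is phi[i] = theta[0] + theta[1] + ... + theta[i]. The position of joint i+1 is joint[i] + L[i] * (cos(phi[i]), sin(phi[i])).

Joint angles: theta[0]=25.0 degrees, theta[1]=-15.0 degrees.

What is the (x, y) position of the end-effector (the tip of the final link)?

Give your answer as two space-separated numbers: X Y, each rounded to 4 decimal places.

Answer: 13.6746 3.7778

Derivation:
joint[0] = (0.0000, 0.0000)  (base)
link 0: phi[0] = 25 = 25 deg
  cos(25 deg) = 0.9063, sin(25 deg) = 0.4226
  joint[1] = (0.0000, 0.0000) + 5.2 * (0.9063, 0.4226) = (0.0000 + 4.7128, 0.0000 + 2.1976) = (4.7128, 2.1976)
link 1: phi[1] = 25 + -15 = 10 deg
  cos(10 deg) = 0.9848, sin(10 deg) = 0.1736
  joint[2] = (4.7128, 2.1976) + 9.1 * (0.9848, 0.1736) = (4.7128 + 8.9618, 2.1976 + 1.5802) = (13.6746, 3.7778)
End effector: (13.6746, 3.7778)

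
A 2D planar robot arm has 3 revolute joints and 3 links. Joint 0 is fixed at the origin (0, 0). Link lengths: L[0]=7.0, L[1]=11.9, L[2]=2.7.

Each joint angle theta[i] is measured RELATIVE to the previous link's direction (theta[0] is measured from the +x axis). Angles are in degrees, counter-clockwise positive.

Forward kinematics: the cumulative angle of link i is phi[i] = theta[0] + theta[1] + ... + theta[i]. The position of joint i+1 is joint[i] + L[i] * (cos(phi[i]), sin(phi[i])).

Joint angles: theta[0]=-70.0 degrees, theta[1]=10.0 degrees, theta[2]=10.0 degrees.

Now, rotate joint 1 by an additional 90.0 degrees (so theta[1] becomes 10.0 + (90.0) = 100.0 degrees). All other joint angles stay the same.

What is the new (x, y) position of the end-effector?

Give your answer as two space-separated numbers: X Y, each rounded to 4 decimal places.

Answer: 14.7682 1.1077

Derivation:
joint[0] = (0.0000, 0.0000)  (base)
link 0: phi[0] = -70 = -70 deg
  cos(-70 deg) = 0.3420, sin(-70 deg) = -0.9397
  joint[1] = (0.0000, 0.0000) + 7 * (0.3420, -0.9397) = (0.0000 + 2.3941, 0.0000 + -6.5778) = (2.3941, -6.5778)
link 1: phi[1] = -70 + 100 = 30 deg
  cos(30 deg) = 0.8660, sin(30 deg) = 0.5000
  joint[2] = (2.3941, -6.5778) + 11.9 * (0.8660, 0.5000) = (2.3941 + 10.3057, -6.5778 + 5.9500) = (12.6998, -0.6278)
link 2: phi[2] = -70 + 100 + 10 = 40 deg
  cos(40 deg) = 0.7660, sin(40 deg) = 0.6428
  joint[3] = (12.6998, -0.6278) + 2.7 * (0.7660, 0.6428) = (12.6998 + 2.0683, -0.6278 + 1.7355) = (14.7682, 1.1077)
End effector: (14.7682, 1.1077)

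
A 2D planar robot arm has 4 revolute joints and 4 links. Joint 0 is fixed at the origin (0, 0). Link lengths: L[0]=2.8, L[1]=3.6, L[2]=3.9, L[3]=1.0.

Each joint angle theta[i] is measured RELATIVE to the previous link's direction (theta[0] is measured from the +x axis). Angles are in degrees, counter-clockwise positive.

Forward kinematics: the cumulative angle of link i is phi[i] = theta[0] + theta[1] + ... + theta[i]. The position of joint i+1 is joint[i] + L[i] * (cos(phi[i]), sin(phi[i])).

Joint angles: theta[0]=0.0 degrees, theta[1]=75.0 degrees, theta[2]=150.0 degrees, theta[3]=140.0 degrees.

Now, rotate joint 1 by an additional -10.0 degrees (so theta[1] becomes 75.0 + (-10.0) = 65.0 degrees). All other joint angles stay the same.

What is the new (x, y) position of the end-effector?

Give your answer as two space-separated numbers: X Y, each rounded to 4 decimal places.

Answer: 2.1229 0.9386

Derivation:
joint[0] = (0.0000, 0.0000)  (base)
link 0: phi[0] = 0 = 0 deg
  cos(0 deg) = 1.0000, sin(0 deg) = 0.0000
  joint[1] = (0.0000, 0.0000) + 2.8 * (1.0000, 0.0000) = (0.0000 + 2.8000, 0.0000 + 0.0000) = (2.8000, 0.0000)
link 1: phi[1] = 0 + 65 = 65 deg
  cos(65 deg) = 0.4226, sin(65 deg) = 0.9063
  joint[2] = (2.8000, 0.0000) + 3.6 * (0.4226, 0.9063) = (2.8000 + 1.5214, 0.0000 + 3.2627) = (4.3214, 3.2627)
link 2: phi[2] = 0 + 65 + 150 = 215 deg
  cos(215 deg) = -0.8192, sin(215 deg) = -0.5736
  joint[3] = (4.3214, 3.2627) + 3.9 * (-0.8192, -0.5736) = (4.3214 + -3.1947, 3.2627 + -2.2369) = (1.1267, 1.0258)
link 3: phi[3] = 0 + 65 + 150 + 140 = 355 deg
  cos(355 deg) = 0.9962, sin(355 deg) = -0.0872
  joint[4] = (1.1267, 1.0258) + 1 * (0.9962, -0.0872) = (1.1267 + 0.9962, 1.0258 + -0.0872) = (2.1229, 0.9386)
End effector: (2.1229, 0.9386)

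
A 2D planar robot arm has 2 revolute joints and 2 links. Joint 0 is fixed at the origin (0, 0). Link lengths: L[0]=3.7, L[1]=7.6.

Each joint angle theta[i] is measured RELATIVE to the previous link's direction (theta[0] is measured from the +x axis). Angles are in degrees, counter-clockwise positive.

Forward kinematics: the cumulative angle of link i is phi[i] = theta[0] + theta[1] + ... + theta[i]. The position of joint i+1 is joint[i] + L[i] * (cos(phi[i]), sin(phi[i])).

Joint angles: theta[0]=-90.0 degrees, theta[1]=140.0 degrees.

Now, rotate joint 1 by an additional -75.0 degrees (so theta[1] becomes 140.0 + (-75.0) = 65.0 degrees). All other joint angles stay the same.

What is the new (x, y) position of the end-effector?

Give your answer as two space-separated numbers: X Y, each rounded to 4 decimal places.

joint[0] = (0.0000, 0.0000)  (base)
link 0: phi[0] = -90 = -90 deg
  cos(-90 deg) = 0.0000, sin(-90 deg) = -1.0000
  joint[1] = (0.0000, 0.0000) + 3.7 * (0.0000, -1.0000) = (0.0000 + 0.0000, 0.0000 + -3.7000) = (0.0000, -3.7000)
link 1: phi[1] = -90 + 65 = -25 deg
  cos(-25 deg) = 0.9063, sin(-25 deg) = -0.4226
  joint[2] = (0.0000, -3.7000) + 7.6 * (0.9063, -0.4226) = (0.0000 + 6.8879, -3.7000 + -3.2119) = (6.8879, -6.9119)
End effector: (6.8879, -6.9119)

Answer: 6.8879 -6.9119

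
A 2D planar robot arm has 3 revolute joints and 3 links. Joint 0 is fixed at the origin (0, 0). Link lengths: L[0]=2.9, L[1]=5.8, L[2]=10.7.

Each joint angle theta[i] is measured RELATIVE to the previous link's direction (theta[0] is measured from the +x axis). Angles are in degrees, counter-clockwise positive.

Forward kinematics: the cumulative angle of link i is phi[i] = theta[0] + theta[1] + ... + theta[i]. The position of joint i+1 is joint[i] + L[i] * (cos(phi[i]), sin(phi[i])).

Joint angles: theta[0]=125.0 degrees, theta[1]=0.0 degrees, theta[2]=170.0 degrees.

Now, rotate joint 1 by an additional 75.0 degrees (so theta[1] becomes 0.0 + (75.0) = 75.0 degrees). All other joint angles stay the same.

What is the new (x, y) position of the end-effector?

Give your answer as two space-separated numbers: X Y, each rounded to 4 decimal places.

Answer: 3.4239 2.2499

Derivation:
joint[0] = (0.0000, 0.0000)  (base)
link 0: phi[0] = 125 = 125 deg
  cos(125 deg) = -0.5736, sin(125 deg) = 0.8192
  joint[1] = (0.0000, 0.0000) + 2.9 * (-0.5736, 0.8192) = (0.0000 + -1.6634, 0.0000 + 2.3755) = (-1.6634, 2.3755)
link 1: phi[1] = 125 + 75 = 200 deg
  cos(200 deg) = -0.9397, sin(200 deg) = -0.3420
  joint[2] = (-1.6634, 2.3755) + 5.8 * (-0.9397, -0.3420) = (-1.6634 + -5.4502, 2.3755 + -1.9837) = (-7.1136, 0.3918)
link 2: phi[2] = 125 + 75 + 170 = 370 deg
  cos(370 deg) = 0.9848, sin(370 deg) = 0.1736
  joint[3] = (-7.1136, 0.3918) + 10.7 * (0.9848, 0.1736) = (-7.1136 + 10.5374, 0.3918 + 1.8580) = (3.4239, 2.2499)
End effector: (3.4239, 2.2499)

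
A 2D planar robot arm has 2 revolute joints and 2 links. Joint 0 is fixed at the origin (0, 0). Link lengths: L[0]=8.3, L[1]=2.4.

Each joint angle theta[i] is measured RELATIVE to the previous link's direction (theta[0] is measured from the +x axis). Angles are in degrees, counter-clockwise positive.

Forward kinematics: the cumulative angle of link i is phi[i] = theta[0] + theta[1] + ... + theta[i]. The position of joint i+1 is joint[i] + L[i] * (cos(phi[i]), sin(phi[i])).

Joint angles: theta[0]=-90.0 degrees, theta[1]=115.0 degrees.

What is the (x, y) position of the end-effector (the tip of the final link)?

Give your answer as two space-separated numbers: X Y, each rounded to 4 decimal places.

Answer: 2.1751 -7.2857

Derivation:
joint[0] = (0.0000, 0.0000)  (base)
link 0: phi[0] = -90 = -90 deg
  cos(-90 deg) = 0.0000, sin(-90 deg) = -1.0000
  joint[1] = (0.0000, 0.0000) + 8.3 * (0.0000, -1.0000) = (0.0000 + 0.0000, 0.0000 + -8.3000) = (0.0000, -8.3000)
link 1: phi[1] = -90 + 115 = 25 deg
  cos(25 deg) = 0.9063, sin(25 deg) = 0.4226
  joint[2] = (0.0000, -8.3000) + 2.4 * (0.9063, 0.4226) = (0.0000 + 2.1751, -8.3000 + 1.0143) = (2.1751, -7.2857)
End effector: (2.1751, -7.2857)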